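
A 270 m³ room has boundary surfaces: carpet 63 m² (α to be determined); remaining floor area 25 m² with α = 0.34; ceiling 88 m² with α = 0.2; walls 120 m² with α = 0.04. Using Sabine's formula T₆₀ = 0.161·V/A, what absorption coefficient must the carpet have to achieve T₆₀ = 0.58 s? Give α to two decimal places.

Required total absorption A = 0.161·270/0.58 = 74.95 m².
Absorption from the other surfaces = 25·0.34 + 88·0.2 + 120·0.04 = 30.90 m², so the carpet must supply 44.05 m² over 63 m².
α = 44.05/63 = 0.699.

0.70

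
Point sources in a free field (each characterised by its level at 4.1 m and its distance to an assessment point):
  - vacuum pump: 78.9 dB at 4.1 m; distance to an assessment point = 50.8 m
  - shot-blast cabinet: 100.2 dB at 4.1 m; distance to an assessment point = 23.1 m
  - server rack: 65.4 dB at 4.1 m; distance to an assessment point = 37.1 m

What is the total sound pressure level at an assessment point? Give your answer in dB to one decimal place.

85.2 dB

First find each source's level at the receiver (point-source: −20·log₁₀(r/r_ref)), then combine on an intensity basis.
vacuum pump: 78.9 − 20·log₁₀(50.8/4.1) = 78.9 − 21.86 = 57.04 dB.
shot-blast cabinet: 100.2 − 20·log₁₀(23.1/4.1) = 100.2 − 15.02 = 85.18 dB.
server rack: 65.4 − 20·log₁₀(37.1/4.1) = 65.4 − 19.13 = 46.27 dB.
Σ 10^(L/10) = 3.304e+08 → L_total = 10·log₁₀(3.304e+08) = 85.19 dB.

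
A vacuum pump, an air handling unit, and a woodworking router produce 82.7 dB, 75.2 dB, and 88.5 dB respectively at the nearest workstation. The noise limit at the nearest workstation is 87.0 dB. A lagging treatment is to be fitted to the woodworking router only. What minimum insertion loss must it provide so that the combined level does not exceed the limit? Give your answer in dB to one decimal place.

Everything except the woodworking router sums to 10^(82.7/10) + 10^(75.2/10) = 2.193e+08 in linear terms, 83.41 dB.
To meet 87.0 dB overall, the treated woodworking router may contribute at most 10^(87.0/10) − 2.193e+08 = 2.819e+08, i.e. 84.50 dB.
Required insertion loss = 88.5 − 84.50 = 4.00 dB.

4.0 dB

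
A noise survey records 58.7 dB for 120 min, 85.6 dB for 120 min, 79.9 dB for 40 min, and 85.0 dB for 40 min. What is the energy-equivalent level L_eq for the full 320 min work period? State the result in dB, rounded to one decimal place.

L_eq = 10·log₁₀[(1/T)·Σ tᵢ·10^(Lᵢ/10)] with T = 320 min.
Σ tᵢ·10^(Lᵢ/10) = 120·10^(58.7/10) + 120·10^(85.6/10) + 40·10^(79.9/10) + 40·10^(85.0/10) = 6.022e+10.
L_eq = 10·log₁₀(6.022e+10/320) = 82.75 dB.

82.7 dB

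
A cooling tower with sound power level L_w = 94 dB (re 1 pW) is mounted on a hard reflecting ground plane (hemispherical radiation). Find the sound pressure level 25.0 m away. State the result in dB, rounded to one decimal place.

58.1 dB

Free-field hemispherical radiation: L_p = L_w − 10·log₁₀(2π·r²), r = 25.0 m.
2π·r² = 3927 m², 10·log₁₀ of that is 35.941 dB.
L_p = 94 − 35.941 = 58.06 dB.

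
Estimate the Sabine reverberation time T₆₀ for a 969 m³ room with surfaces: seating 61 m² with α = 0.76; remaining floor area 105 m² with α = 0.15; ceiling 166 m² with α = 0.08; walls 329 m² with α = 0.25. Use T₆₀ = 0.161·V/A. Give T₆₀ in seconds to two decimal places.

Total absorption A = 61·0.76 + 105·0.15 + 166·0.08 + 329·0.25 = 157.64 m² sabins.
T₆₀ = 0.161 × 969 / 157.64 = 0.990 s.

0.99 s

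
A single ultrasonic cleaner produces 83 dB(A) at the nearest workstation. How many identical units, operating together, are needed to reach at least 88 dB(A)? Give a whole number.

4

Need L₁ + 10·log₁₀ N ≥ 88, i.e. log₁₀ N ≥ 0.50.
N ≥ 10^(5.0/10) = 3.162, so N = 4.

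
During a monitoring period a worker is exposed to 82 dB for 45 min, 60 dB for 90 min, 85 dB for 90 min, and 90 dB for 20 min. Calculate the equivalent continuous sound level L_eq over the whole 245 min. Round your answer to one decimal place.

83.6 dB

Weight each interval's intensity by its duration and average over T = 245 min:
Σ tᵢ·10^(Lᵢ/10) = 45·10^(82/10) + 90·10^(60/10) + 90·10^(85/10) + 20·10^(90/10) = 5.568e+10.
L_eq = 10·log₁₀(5.568e+10/245) = 83.57 dB.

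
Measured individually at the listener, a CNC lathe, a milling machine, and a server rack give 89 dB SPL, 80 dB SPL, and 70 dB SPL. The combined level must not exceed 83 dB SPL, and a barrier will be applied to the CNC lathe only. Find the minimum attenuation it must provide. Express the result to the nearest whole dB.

Everything except the CNC lathe sums to 10^(80/10) + 10^(70/10) = 1.100e+08 in linear terms, 80.41 dB SPL.
The limit corresponds to 10^(83/10) = 1.995e+08; subtracting the fixed part leaves 8.953e+07 for the CNC lathe, i.e. 79.52 dB SPL.
Required insertion loss = 89 − 79.52 = 9.48 dB.

9 dB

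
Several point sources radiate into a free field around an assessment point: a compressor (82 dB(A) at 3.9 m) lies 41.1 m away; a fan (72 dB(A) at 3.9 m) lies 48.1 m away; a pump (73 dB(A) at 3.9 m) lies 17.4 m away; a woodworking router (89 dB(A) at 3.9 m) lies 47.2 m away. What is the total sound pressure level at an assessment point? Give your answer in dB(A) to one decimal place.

69.0 dB(A)

Propagate each source to the receiver with L = L_ref − 20·log₁₀(r/r_ref), then add intensities.
compressor: 82 − 20·log₁₀(41.1/3.9) = 82 − 20.46 = 61.54 dB(A).
fan: 72 − 20·log₁₀(48.1/3.9) = 72 − 21.82 = 50.18 dB(A).
pump: 73 − 20·log₁₀(17.4/3.9) = 73 − 12.99 = 60.01 dB(A).
woodworking router: 89 − 20·log₁₀(47.2/3.9) = 89 − 21.66 = 67.34 dB(A).
Σ 10^(L/10) = 7.957e+06 → L_total = 10·log₁₀(7.957e+06) = 69.01 dB(A).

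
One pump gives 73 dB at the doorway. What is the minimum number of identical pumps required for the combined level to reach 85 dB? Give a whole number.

16

Need L₁ + 10·log₁₀ N ≥ 85, i.e. log₁₀ N ≥ 1.20.
N ≥ 10^(12.0/10) = 15.849, so N = 16.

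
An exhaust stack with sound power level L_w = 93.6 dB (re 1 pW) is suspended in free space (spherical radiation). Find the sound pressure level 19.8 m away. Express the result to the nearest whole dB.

57 dB

Free-field spherical radiation: L_p = L_w − 10·log₁₀(4π·r²), r = 19.8 m.
4π·r² = 4927 m², 10·log₁₀ of that is 36.925 dB.
L_p = 93.6 − 36.925 = 56.67 dB.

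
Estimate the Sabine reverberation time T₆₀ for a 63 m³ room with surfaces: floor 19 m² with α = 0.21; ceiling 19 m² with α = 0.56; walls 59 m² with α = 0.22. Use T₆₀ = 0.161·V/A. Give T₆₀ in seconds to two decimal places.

Total absorption A = 19·0.21 + 19·0.56 + 59·0.22 = 27.61 m² sabins.
T₆₀ = 0.161 × 63 / 27.61 = 0.367 s.

0.37 s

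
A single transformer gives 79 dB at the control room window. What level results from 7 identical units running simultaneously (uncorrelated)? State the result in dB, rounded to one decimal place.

87.5 dB

L_total = L₁ + 10·log₁₀ N for N identical incoherent sources.
L_total = 79 + 10·log₁₀(7) = 79 + 8.451 = 87.45 dB.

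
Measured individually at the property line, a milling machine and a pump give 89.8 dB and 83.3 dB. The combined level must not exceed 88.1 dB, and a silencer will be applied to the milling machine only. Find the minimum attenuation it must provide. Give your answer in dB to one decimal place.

The untreated sources together contribute 10^(83.3/10) = 2.138e+08, i.e. 83.30 dB.
The limit corresponds to 10^(88.1/10) = 6.457e+08; subtracting the fixed part leaves 4.319e+08 for the milling machine, i.e. 86.35 dB.
So the milling machine must be reduced from 89.8 to 86.35 dB: IL = 3.45 dB.

3.4 dB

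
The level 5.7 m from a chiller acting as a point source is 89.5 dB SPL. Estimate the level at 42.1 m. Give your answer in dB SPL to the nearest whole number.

72 dB SPL

Spherical spreading from a point source gives a 20·log₁₀(r₂/r₁) drop.
L₂ = 89.5 − 20·log₁₀(42.1/5.7) = 89.5 − 17.368 = 72.13 dB SPL.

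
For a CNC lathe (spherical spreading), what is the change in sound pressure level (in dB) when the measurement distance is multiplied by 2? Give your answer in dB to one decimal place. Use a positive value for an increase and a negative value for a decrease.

-6.0 dB

A point source loses 6 dB per doubling of distance; generally ΔL = −20·log₁₀(r₂/r₁).
ΔL = −20·log₁₀(2) = -6.02 dB.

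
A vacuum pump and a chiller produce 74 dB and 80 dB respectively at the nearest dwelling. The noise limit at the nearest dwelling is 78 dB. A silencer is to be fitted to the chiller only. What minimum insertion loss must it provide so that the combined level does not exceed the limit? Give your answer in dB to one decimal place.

Fixed contribution from the other source: Σ 10^(L/10) = 10^(74/10) = 2.512e+07 (74.00 dB).
To meet 78 dB overall, the treated chiller may contribute at most 10^(78/10) − 2.512e+07 = 3.798e+07, i.e. 75.80 dB.
Required insertion loss = 80 − 75.80 = 4.20 dB.

4.2 dB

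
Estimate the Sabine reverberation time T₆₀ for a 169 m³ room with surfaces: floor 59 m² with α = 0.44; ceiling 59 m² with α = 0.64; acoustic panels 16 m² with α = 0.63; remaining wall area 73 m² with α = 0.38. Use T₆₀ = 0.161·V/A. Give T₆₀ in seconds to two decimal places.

A = Σ Sᵢαᵢ = 59·0.44 + 59·0.64 + 16·0.63 + 73·0.38 = 101.54 m².
T₆₀ = 0.161·V/A = 0.161·169/101.54 = 0.268 s.

0.27 s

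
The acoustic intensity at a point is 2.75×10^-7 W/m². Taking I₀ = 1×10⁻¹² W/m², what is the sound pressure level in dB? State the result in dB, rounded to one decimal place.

54.4 dB

I/I₀ = 2.75×10^-7/10⁻¹² = 2.75×10^5, and L = 10·log₁₀(I/I₀).
L = 10·(0.4393 + 5) = 54.39 dB.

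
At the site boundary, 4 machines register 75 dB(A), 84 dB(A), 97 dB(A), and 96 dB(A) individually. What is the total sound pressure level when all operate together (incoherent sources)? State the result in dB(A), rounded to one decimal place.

99.7 dB(A)

For uncorrelated sources the intensities add, so convert each level to linear form, sum, and take 10·log₁₀ of the total.
Σ 10^(L/10) = 10^(75/10) + 10^(84/10) + 10^(97/10) + 10^(96/10) = 9.276e+09.
L_total = 10·log₁₀(9.276e+09) = 99.67 dB(A).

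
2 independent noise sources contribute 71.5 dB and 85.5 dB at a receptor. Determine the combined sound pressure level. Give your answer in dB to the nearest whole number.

Incoherent sources combine by intensity addition: L_total = 10·log₁₀(Σ 10^(L_i/10)).
Σ 10^(L/10) = 10^(71.5/10) + 10^(85.5/10) = 3.689e+08.
L_total = 10·log₁₀(3.689e+08) = 85.67 dB.

86 dB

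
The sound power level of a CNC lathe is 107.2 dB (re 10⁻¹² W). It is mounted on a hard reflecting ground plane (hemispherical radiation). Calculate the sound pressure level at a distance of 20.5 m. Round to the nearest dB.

73 dB

The power spreads over a hemisphere of area 2π·r², so L_p = L_w − 10·log₁₀(2π·r²).
2π·r² = 2641 m², 10·log₁₀ of that is 34.217 dB.
L_p = 107.2 − 34.217 = 72.98 dB.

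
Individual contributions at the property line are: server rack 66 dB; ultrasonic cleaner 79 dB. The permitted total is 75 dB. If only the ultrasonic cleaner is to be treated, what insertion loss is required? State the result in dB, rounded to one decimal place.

4.6 dB

The untreated sources together contribute 10^(66/10) = 3.981e+06, i.e. 66.00 dB.
To meet 75 dB overall, the treated ultrasonic cleaner may contribute at most 10^(75/10) − 3.981e+06 = 2.764e+07, i.e. 74.42 dB.
So the ultrasonic cleaner must be reduced from 79 to 74.42 dB: IL = 4.58 dB.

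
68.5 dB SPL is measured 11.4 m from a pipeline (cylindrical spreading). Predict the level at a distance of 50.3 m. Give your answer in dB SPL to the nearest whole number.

Line-source attenuation: ΔL = 10·log₁₀(r₂/r₁) = 10·log₁₀(50.3/11.4) = 6.447 dB.
L₂ = 68.5 − 10·log₁₀(50.3/11.4) = 68.5 − 6.447 = 62.05 dB SPL.

62 dB SPL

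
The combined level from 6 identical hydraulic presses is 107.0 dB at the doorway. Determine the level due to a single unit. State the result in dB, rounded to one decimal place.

99.2 dB

6 equal contributions raise the level by 10·log₁₀ 6 = 7.782 dB, so each unit alone gives 107.0 − 7.782.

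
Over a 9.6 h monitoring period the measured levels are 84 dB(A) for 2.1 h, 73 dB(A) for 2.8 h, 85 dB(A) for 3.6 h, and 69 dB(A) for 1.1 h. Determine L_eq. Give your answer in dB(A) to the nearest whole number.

L_eq = 10·log₁₀[(1/T)·Σ tᵢ·10^(Lᵢ/10)] with T = 9.6 h.
Σ tᵢ·10^(Lᵢ/10) = 2.1·10^(84/10) + 2.8·10^(73/10) + 3.6·10^(85/10) + 1.1·10^(69/10) = 1.731e+09.
L_eq = 10·log₁₀(1.731e+09/9.6) = 82.56 dB(A).

83 dB(A)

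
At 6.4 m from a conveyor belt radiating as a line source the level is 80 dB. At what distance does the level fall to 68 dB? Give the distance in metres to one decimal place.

101.4 m

The 12.0 dB drop corresponds to a distance ratio of 10^(12.0/10) for a line source.
r₂ = 6.4·10^((80−68)/10) = 6.4·10^(12.0/10) = 101.43 m.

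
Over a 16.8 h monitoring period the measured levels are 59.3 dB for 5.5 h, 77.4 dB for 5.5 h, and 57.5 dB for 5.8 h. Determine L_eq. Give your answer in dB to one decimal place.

72.7 dB

Weight each interval's intensity by its duration and average over T = 16.8 h:
Σ tᵢ·10^(Lᵢ/10) = 5.5·10^(59.3/10) + 5.5·10^(77.4/10) + 5.8·10^(57.5/10) = 3.102e+08.
L_eq = 10·log₁₀(3.102e+08/16.8) = 72.66 dB.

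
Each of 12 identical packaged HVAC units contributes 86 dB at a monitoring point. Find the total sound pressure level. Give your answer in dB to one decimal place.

L_total = L₁ + 10·log₁₀ N for N identical incoherent sources.
L_total = 86 + 10·log₁₀(12) = 86 + 10.792 = 96.79 dB.

96.8 dB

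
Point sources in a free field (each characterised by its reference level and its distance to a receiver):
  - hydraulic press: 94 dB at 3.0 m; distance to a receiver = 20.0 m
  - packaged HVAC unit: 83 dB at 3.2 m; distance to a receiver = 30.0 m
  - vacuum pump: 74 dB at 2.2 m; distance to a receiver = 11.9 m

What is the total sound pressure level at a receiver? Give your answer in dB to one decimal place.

Propagate each source to the receiver with L = L_ref − 20·log₁₀(r/r_ref), then add intensities.
hydraulic press: 94 − 20·log₁₀(20.0/3.0) = 94 − 16.48 = 77.52 dB.
packaged HVAC unit: 83 − 20·log₁₀(30.0/3.2) = 83 − 19.44 = 63.56 dB.
vacuum pump: 74 − 20·log₁₀(11.9/2.2) = 74 − 14.66 = 59.34 dB.
Σ 10^(L/10) = 5.965e+07 → L_total = 10·log₁₀(5.965e+07) = 77.76 dB.

77.8 dB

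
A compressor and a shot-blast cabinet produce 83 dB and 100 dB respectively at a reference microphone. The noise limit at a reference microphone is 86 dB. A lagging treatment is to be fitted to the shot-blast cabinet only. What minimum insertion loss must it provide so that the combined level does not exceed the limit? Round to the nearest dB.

17 dB

The untreated sources together contribute 10^(83/10) = 1.995e+08, i.e. 83.00 dB.
The limit corresponds to 10^(86/10) = 3.981e+08; subtracting the fixed part leaves 1.986e+08 for the shot-blast cabinet, i.e. 82.98 dB.
So the shot-blast cabinet must be reduced from 100 to 82.98 dB: IL = 17.02 dB.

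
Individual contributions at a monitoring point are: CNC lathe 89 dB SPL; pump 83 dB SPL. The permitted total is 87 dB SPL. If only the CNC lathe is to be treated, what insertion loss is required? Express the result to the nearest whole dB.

4 dB

Everything except the CNC lathe sums to 10^(83/10) = 1.995e+08 in linear terms, 83.00 dB SPL.
To meet 87 dB SPL overall, the treated CNC lathe may contribute at most 10^(87/10) − 1.995e+08 = 3.017e+08, i.e. 84.80 dB SPL.
Required insertion loss = 89 − 84.80 = 4.20 dB.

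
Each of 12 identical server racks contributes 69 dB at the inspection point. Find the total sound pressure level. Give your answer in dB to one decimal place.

With 12 equal, uncorrelated contributions the intensity is 12× that of one unit, giving a rise of 10·log₁₀ 12.
L_total = 69 + 10·log₁₀(12) = 69 + 10.792 = 79.79 dB.

79.8 dB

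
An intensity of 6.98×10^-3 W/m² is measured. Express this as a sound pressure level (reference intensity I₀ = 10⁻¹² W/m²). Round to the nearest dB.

98 dB

Dividing by I₀ shifts the exponent by 12: I/I₀ = 6.98×10^9.
L = 10·(0.8439 + 9) = 98.44 dB.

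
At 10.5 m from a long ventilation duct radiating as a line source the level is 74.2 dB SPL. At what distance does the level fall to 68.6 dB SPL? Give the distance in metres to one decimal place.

The 5.6 dB drop corresponds to a distance ratio of 10^(5.6/10) for a line source.
r₂ = 10.5·10^((74.2−68.6)/10) = 10.5·10^(5.6/10) = 38.12 m.

38.1 m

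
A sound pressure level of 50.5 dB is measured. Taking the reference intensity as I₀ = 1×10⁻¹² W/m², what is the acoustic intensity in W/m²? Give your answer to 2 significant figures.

I = I₀·10^(L/10) = 10⁻¹² × 10^(50.5/10) = 10^(-6.950).

1.1e-07 W/m²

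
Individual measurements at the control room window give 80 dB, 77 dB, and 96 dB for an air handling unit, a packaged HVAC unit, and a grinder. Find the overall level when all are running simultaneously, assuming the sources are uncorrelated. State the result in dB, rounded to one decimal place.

Incoherent sources combine by intensity addition: L_total = 10·log₁₀(Σ 10^(L_i/10)).
Σ 10^(L/10) = 10^(80/10) + 10^(77/10) + 10^(96/10) = 4.131e+09.
L_total = 10·log₁₀(4.131e+09) = 96.16 dB.

96.2 dB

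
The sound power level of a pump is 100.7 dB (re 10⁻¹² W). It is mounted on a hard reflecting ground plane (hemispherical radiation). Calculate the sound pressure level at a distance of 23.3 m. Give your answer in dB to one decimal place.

The power spreads over a hemisphere of area 2π·r², so L_p = L_w − 10·log₁₀(2π·r²).
2π·r² = 3411 m², 10·log₁₀ of that is 35.329 dB.
L_p = 100.7 − 35.329 = 65.37 dB.

65.4 dB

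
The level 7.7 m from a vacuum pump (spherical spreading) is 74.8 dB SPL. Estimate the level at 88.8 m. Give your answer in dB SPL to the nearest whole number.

54 dB SPL

For a point source, L₂ = L₁ − 20·log₁₀(r₂/r₁).
L₂ = 74.8 − 20·log₁₀(88.8/7.7) = 74.8 − 21.238 = 53.56 dB SPL.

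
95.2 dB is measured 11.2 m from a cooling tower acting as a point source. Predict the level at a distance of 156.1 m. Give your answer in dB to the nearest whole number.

Point-source attenuation: ΔL = 20·log₁₀(r₂/r₁) = 20·log₁₀(156.1/11.2) = 22.884 dB.
L₂ = 95.2 − 20·log₁₀(156.1/11.2) = 95.2 − 22.884 = 72.32 dB.

72 dB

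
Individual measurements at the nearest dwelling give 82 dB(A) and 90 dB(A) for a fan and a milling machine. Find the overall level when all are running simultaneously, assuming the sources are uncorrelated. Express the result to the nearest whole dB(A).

91 dB(A)

For uncorrelated sources the intensities add, so convert each level to linear form, sum, and take 10·log₁₀ of the total.
Σ 10^(L/10) = 10^(82/10) + 10^(90/10) = 1.158e+09.
L_total = 10·log₁₀(1.158e+09) = 90.64 dB(A).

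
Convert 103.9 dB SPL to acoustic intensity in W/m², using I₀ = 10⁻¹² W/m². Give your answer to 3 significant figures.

0.0245 W/m²

I/I₀ = 10^(103.9/10) = 2.455e+10, so I = 2.455e+10 × 10⁻¹² W/m².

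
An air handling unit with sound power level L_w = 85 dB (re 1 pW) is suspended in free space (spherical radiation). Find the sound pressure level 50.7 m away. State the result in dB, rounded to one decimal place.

The power spreads over a sphere of area 4π·r², so L_p = L_w − 10·log₁₀(4π·r²).
4π·r² = 3.23e+04 m², 10·log₁₀ of that is 45.092 dB.
L_p = 85 − 45.092 = 39.91 dB.

39.9 dB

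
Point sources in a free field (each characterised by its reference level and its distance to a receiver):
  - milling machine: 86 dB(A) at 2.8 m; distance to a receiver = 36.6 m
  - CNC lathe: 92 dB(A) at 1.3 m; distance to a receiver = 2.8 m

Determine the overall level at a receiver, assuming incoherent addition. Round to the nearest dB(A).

Apply inverse-square spreading to bring every level to the receiver, then sum 10^(L/10).
milling machine: 86 − 20·log₁₀(36.6/2.8) = 86 − 22.33 = 63.67 dB(A).
CNC lathe: 92 − 20·log₁₀(2.8/1.3) = 92 − 6.66 = 85.34 dB(A).
Σ 10^(L/10) = 3.440e+08 → L_total = 10·log₁₀(3.440e+08) = 85.37 dB(A).

85 dB(A)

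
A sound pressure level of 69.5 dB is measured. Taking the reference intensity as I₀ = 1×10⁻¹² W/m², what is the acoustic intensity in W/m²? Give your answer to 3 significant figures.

L = 10·log₁₀(I/I₀) ⇒ I = I₀·10^(L/10) = 10⁻¹² × 10^6.95.

8.91e-06 W/m²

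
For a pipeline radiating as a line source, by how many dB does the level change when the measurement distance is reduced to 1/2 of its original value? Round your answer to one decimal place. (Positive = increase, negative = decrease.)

+3.0 dB

Line-source spreading: ΔL = −10·log₁₀(r₂/r₁).
ΔL = −10·log₁₀(0.5) = +3.01 dB.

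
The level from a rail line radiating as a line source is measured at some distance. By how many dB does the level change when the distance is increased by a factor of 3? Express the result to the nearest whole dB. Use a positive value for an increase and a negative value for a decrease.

A line source loses 3 dB per doubling of distance; generally ΔL = −10·log₁₀(r₂/r₁).
ΔL = −10·log₁₀(3) = -4.77 dB.

-5 dB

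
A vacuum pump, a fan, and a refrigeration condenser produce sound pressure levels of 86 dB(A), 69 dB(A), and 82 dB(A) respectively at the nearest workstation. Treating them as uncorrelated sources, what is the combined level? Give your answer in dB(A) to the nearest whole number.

Incoherent sources combine by intensity addition: L_total = 10·log₁₀(Σ 10^(L_i/10)).
Σ 10^(L/10) = 10^(86/10) + 10^(69/10) + 10^(82/10) = 5.645e+08.
L_total = 10·log₁₀(5.645e+08) = 87.52 dB(A).

88 dB(A)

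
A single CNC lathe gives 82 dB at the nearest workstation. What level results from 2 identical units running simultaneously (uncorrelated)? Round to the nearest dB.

85 dB

L_total = L₁ + 10·log₁₀ N for N identical incoherent sources.
L_total = 82 + 10·log₁₀(2) = 82 + 3.010 = 85.01 dB.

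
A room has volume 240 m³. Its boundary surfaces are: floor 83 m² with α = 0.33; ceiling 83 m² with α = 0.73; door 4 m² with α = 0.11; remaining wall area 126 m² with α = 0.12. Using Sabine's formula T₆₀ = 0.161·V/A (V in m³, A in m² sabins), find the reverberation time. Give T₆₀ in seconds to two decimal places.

0.37 s

Total absorption A = 83·0.33 + 83·0.73 + 4·0.11 + 126·0.12 = 103.54 m² sabins.
T₆₀ = 0.161 × 240 / 103.54 = 0.373 s.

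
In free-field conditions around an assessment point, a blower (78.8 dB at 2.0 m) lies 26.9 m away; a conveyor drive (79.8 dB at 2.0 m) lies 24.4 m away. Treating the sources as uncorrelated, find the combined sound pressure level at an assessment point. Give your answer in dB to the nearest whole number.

Propagate each source to the receiver with L = L_ref − 20·log₁₀(r/r_ref), then add intensities.
blower: 78.8 − 20·log₁₀(26.9/2.0) = 78.8 − 22.57 = 56.23 dB.
conveyor drive: 79.8 − 20·log₁₀(24.4/2.0) = 79.8 − 21.73 = 58.07 dB.
Σ 10^(L/10) = 1.061e+06 → L_total = 10·log₁₀(1.061e+06) = 60.26 dB.

60 dB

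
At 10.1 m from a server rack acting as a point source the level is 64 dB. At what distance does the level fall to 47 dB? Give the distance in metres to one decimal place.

71.5 m

Point-source spreading drops the level by 20·log₁₀(r₂/r₁); inverting, r₂/r₁ = 10^(ΔL/20).
r₂ = 10.1·10^((64−47)/20) = 10.1·10^(17.0/20) = 71.50 m.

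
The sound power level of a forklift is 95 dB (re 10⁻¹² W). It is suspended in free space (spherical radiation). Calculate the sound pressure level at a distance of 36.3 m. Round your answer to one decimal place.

52.8 dB

Free-field spherical radiation: L_p = L_w − 10·log₁₀(4π·r²), r = 36.3 m.
4π·r² = 1.656e+04 m², 10·log₁₀ of that is 42.190 dB.
L_p = 95 − 42.190 = 52.81 dB.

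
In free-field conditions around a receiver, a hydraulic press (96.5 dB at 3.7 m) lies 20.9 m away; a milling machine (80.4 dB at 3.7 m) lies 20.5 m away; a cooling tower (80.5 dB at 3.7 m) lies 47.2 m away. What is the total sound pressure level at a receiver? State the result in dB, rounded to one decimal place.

First find each source's level at the receiver (point-source: −20·log₁₀(r/r_ref)), then combine on an intensity basis.
hydraulic press: 96.5 − 20·log₁₀(20.9/3.7) = 96.5 − 15.04 = 81.46 dB.
milling machine: 80.4 − 20·log₁₀(20.5/3.7) = 80.4 − 14.87 = 65.53 dB.
cooling tower: 80.5 − 20·log₁₀(47.2/3.7) = 80.5 − 22.11 = 58.39 dB.
Σ 10^(L/10) = 1.443e+08 → L_total = 10·log₁₀(1.443e+08) = 81.59 dB.

81.6 dB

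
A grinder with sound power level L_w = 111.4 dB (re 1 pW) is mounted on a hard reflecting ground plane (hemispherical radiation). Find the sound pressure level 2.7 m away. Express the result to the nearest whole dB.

95 dB

L_p = L_w − 10·log₁₀(2π·r²) with r = 2.7 m.
2π·r² = 45.8 m², 10·log₁₀ of that is 16.609 dB.
L_p = 111.4 − 16.609 = 94.79 dB.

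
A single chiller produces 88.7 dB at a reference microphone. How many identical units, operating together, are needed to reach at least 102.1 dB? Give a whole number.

Need L₁ + 10·log₁₀ N ≥ 102.1, i.e. log₁₀ N ≥ 1.34.
N ≥ 10^(13.4/10) = 21.878, so N = 22.

22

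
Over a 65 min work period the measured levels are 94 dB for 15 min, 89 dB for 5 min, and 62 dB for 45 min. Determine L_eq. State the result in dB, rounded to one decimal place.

Weight each interval's intensity by its duration and average over T = 65 min:
Σ tᵢ·10^(Lᵢ/10) = 15·10^(94/10) + 5·10^(89/10) + 45·10^(62/10) = 4.172e+10.
L_eq = 10·log₁₀(4.172e+10/65) = 88.07 dB.

88.1 dB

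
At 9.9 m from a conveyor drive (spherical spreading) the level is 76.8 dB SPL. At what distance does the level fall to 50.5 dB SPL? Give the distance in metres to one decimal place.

For a point source L₁ − L₂ = 20·log₁₀(r₂/r₁), so r₂ = r₁·10^((L₁−L₂)/20).
r₂ = 9.9·10^((76.8−50.5)/20) = 9.9·10^(26.3/20) = 204.47 m.

204.5 m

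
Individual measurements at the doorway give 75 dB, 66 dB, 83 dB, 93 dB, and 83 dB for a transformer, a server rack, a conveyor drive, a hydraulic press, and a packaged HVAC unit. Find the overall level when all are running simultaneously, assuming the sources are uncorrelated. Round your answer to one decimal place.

93.9 dB

For uncorrelated sources the intensities add, so convert each level to linear form, sum, and take 10·log₁₀ of the total.
Σ 10^(L/10) = 10^(75/10) + 10^(66/10) + 10^(83/10) + 10^(93/10) + 10^(83/10) = 2.430e+09.
L_total = 10·log₁₀(2.430e+09) = 93.86 dB.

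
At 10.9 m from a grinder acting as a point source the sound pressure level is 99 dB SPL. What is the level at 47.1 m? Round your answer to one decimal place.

86.3 dB SPL

Point-source attenuation: ΔL = 20·log₁₀(r₂/r₁) = 20·log₁₀(47.1/10.9) = 12.712 dB.
L₂ = 99 − 20·log₁₀(47.1/10.9) = 99 − 12.712 = 86.29 dB SPL.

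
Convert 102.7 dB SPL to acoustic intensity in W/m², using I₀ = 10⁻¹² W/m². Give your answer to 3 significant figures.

I/I₀ = 10^(102.7/10) = 1.862e+10, so I = 1.862e+10 × 10⁻¹² W/m².

0.0186 W/m²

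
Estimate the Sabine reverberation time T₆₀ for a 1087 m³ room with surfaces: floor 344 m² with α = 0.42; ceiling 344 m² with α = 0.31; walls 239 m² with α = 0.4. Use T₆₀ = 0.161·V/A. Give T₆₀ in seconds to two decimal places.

A = Σ Sᵢαᵢ = 344·0.42 + 344·0.31 + 239·0.4 = 346.72 m².
T₆₀ = 0.161·V/A = 0.161·1087/346.72 = 0.505 s.

0.50 s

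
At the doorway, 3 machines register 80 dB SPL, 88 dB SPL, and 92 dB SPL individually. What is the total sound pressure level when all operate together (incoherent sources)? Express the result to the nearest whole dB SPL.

For uncorrelated sources the intensities add, so convert each level to linear form, sum, and take 10·log₁₀ of the total.
Σ 10^(L/10) = 10^(80/10) + 10^(88/10) + 10^(92/10) = 2.316e+09.
L_total = 10·log₁₀(2.316e+09) = 93.65 dB SPL.

94 dB SPL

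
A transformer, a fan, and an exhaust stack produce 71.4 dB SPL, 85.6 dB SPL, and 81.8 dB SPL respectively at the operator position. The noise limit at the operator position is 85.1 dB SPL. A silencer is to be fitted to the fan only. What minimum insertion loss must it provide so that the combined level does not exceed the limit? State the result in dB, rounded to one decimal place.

3.6 dB

Everything except the fan sums to 10^(71.4/10) + 10^(81.8/10) = 1.652e+08 in linear terms, 82.18 dB SPL.
The limit corresponds to 10^(85.1/10) = 3.236e+08; subtracting the fixed part leaves 1.584e+08 for the fan, i.e. 82.00 dB SPL.
So the fan must be reduced from 85.6 to 82.00 dB SPL: IL = 3.60 dB.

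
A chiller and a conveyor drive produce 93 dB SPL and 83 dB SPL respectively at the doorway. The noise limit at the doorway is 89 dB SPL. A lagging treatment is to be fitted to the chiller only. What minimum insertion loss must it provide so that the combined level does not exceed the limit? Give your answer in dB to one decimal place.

Everything except the chiller sums to 10^(83/10) = 1.995e+08 in linear terms, 83.00 dB SPL.
The limit corresponds to 10^(89/10) = 7.943e+08; subtracting the fixed part leaves 5.948e+08 for the chiller, i.e. 87.74 dB SPL.
So the chiller must be reduced from 93 to 87.74 dB SPL: IL = 5.26 dB.

5.3 dB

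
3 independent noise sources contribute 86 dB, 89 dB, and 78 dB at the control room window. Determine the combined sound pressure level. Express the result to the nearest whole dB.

For uncorrelated sources the intensities add, so convert each level to linear form, sum, and take 10·log₁₀ of the total.
Σ 10^(L/10) = 10^(86/10) + 10^(89/10) + 10^(78/10) = 1.256e+09.
L_total = 10·log₁₀(1.256e+09) = 90.99 dB.

91 dB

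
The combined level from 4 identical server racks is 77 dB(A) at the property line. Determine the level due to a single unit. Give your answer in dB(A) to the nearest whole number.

For N identical incoherent sources L_total = L₁ + 10·log₁₀ N, so L₁ = 77 − 10·log₁₀(4) = 77 − 6.021.

71 dB(A)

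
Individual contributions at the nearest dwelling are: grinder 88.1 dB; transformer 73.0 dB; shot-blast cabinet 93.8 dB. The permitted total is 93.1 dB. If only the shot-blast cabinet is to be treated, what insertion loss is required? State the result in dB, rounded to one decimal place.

2.4 dB

Everything except the shot-blast cabinet sums to 10^(88.1/10) + 10^(73.0/10) = 6.656e+08 in linear terms, 88.23 dB.
To meet 93.1 dB overall, the treated shot-blast cabinet may contribute at most 10^(93.1/10) − 6.656e+08 = 1.376e+09, i.e. 91.39 dB.
Required insertion loss = 93.8 − 91.39 = 2.41 dB.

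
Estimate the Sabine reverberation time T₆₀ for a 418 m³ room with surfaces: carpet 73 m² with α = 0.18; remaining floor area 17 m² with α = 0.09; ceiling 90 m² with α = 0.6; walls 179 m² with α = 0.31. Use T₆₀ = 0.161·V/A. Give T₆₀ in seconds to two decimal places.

Total absorption A = 73·0.18 + 17·0.09 + 90·0.6 + 179·0.31 = 124.16 m² sabins.
T₆₀ = 0.161 × 418 / 124.16 = 0.542 s.

0.54 s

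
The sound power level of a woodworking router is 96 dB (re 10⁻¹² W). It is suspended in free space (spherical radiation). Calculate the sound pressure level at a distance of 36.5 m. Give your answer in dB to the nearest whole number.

The power spreads over a sphere of area 4π·r², so L_p = L_w − 10·log₁₀(4π·r²).
4π·r² = 1.674e+04 m², 10·log₁₀ of that is 42.238 dB.
L_p = 96 − 42.238 = 53.76 dB.

54 dB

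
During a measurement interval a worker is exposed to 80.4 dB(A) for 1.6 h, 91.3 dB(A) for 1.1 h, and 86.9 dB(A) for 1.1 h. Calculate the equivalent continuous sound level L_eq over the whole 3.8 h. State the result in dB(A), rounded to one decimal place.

The energy average is taken in the linear domain: L_eq = 10·log₁₀[(Σ tᵢ·10^(Lᵢ/10))/T], T = 3.8 h.
Σ tᵢ·10^(Lᵢ/10) = 1.6·10^(80.4/10) + 1.1·10^(91.3/10) + 1.1·10^(86.9/10) = 2.198e+09.
L_eq = 10·log₁₀(2.198e+09/3.8) = 87.62 dB(A).

87.6 dB(A)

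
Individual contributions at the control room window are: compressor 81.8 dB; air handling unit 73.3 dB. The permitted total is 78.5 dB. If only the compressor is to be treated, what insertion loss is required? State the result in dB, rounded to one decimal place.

4.9 dB

The untreated sources together contribute 10^(73.3/10) = 2.138e+07, i.e. 73.30 dB.
The limit corresponds to 10^(78.5/10) = 7.079e+07; subtracting the fixed part leaves 4.941e+07 for the compressor, i.e. 76.94 dB.
So the compressor must be reduced from 81.8 to 76.94 dB: IL = 4.86 dB.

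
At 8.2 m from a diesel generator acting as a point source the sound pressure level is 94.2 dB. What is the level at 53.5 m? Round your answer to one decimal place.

Point-source attenuation: ΔL = 20·log₁₀(r₂/r₁) = 20·log₁₀(53.5/8.2) = 16.291 dB.
L₂ = 94.2 − 20·log₁₀(53.5/8.2) = 94.2 − 16.291 = 77.91 dB.

77.9 dB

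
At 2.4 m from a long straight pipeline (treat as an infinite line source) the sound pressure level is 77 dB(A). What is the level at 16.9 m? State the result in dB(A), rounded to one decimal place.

Cylindrical spreading from a line source gives a 10·log₁₀(r₂/r₁) drop.
L₂ = 77 − 10·log₁₀(16.9/2.4) = 77 − 8.477 = 68.52 dB(A).

68.5 dB(A)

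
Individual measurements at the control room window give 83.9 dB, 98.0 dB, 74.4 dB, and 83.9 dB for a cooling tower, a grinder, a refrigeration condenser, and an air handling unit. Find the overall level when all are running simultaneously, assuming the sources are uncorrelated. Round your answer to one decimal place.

Incoherent sources combine by intensity addition: L_total = 10·log₁₀(Σ 10^(L_i/10)).
Σ 10^(L/10) = 10^(83.9/10) + 10^(98.0/10) + 10^(74.4/10) + 10^(83.9/10) = 6.828e+09.
L_total = 10·log₁₀(6.828e+09) = 98.34 dB.

98.3 dB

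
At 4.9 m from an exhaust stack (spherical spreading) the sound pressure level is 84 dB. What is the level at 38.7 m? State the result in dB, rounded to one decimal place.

66.0 dB

For a point source, L₂ = L₁ − 20·log₁₀(r₂/r₁).
L₂ = 84 − 20·log₁₀(38.7/4.9) = 84 − 17.950 = 66.05 dB.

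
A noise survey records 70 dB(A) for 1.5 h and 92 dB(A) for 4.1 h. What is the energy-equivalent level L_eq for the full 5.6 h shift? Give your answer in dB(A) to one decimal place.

90.7 dB(A)

Weight each interval's intensity by its duration and average over T = 5.6 h:
Σ tᵢ·10^(Lᵢ/10) = 1.5·10^(70/10) + 4.1·10^(92/10) = 6.513e+09.
L_eq = 10·log₁₀(6.513e+09/5.6) = 90.66 dB(A).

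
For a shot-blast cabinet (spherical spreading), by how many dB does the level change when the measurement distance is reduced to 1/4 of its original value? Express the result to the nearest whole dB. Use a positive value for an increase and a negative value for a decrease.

+12 dB

Point-source spreading: ΔL = −20·log₁₀(r₂/r₁).
ΔL = −20·log₁₀(0.25) = +12.04 dB.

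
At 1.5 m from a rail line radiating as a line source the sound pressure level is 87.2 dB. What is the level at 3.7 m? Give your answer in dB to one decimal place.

83.3 dB

For a line source, L₂ = L₁ − 10·log₁₀(r₂/r₁).
L₂ = 87.2 − 10·log₁₀(3.7/1.5) = 87.2 − 3.921 = 83.28 dB.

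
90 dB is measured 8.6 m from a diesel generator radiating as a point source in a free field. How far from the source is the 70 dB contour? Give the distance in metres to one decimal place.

86.0 m

The 20.0 dB drop corresponds to a distance ratio of 10^(20.0/20) for a point source.
r₂ = 8.6·10^((90−70)/20) = 8.6·10^(20.0/20) = 86.00 m.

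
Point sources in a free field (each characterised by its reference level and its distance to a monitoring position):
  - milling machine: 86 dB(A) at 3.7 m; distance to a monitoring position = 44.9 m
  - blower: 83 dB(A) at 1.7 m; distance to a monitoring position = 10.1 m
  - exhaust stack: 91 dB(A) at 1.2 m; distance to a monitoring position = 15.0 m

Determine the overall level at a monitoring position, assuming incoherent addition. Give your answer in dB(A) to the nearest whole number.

Apply inverse-square spreading to bring every level to the receiver, then sum 10^(L/10).
milling machine: 86 − 20·log₁₀(44.9/3.7) = 86 − 21.68 = 64.32 dB(A).
blower: 83 − 20·log₁₀(10.1/1.7) = 83 − 15.48 = 67.52 dB(A).
exhaust stack: 91 − 20·log₁₀(15.0/1.2) = 91 − 21.94 = 69.06 dB(A).
Σ 10^(L/10) = 1.641e+07 → L_total = 10·log₁₀(1.641e+07) = 72.15 dB(A).

72 dB(A)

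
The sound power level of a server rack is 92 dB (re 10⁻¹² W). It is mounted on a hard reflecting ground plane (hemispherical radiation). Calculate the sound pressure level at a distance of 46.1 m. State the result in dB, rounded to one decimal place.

The power spreads over a hemisphere of area 2π·r², so L_p = L_w − 10·log₁₀(2π·r²).
2π·r² = 1.335e+04 m², 10·log₁₀ of that is 41.256 dB.
L_p = 92 − 41.256 = 50.74 dB.

50.7 dB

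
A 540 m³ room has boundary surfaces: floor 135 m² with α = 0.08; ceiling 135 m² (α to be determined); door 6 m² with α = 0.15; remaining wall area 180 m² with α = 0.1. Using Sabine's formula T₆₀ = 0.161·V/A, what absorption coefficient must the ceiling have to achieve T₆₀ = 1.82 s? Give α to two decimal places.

0.13

From T₆₀ = 0.161·V/A, the target T₆₀ = 1.82 s needs A = 0.161·540/1.82 = 47.77 m².
Absorption from the other surfaces = 135·0.08 + 6·0.15 + 180·0.1 = 29.70 m², so the ceiling must supply 18.07 m² over 135 m².
α = 18.07/135 = 0.134.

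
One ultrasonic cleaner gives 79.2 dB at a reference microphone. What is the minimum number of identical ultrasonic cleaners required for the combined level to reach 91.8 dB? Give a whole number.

Need L₁ + 10·log₁₀ N ≥ 91.8, i.e. log₁₀ N ≥ 1.26.
N ≥ 10^(12.6/10) = 18.197, so N = 19.

19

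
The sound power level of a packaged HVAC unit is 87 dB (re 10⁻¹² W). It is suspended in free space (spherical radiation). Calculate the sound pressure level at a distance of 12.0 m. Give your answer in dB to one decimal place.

54.4 dB

Free-field spherical radiation: L_p = L_w − 10·log₁₀(4π·r²), r = 12.0 m.
4π·r² = 1810 m², 10·log₁₀ of that is 32.576 dB.
L_p = 87 − 32.576 = 54.42 dB.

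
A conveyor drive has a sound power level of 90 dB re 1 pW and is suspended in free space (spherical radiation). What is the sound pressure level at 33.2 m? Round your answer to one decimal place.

48.6 dB

The power spreads over a sphere of area 4π·r², so L_p = L_w − 10·log₁₀(4π·r²).
4π·r² = 1.385e+04 m², 10·log₁₀ of that is 41.415 dB.
L_p = 90 − 41.415 = 48.59 dB.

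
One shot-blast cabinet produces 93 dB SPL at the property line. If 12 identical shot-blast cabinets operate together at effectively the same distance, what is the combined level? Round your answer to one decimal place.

N identical incoherent sources raise the level by 10·log₁₀ N.
L_total = 93 + 10·log₁₀(12) = 93 + 10.792 = 103.79 dB SPL.

103.8 dB SPL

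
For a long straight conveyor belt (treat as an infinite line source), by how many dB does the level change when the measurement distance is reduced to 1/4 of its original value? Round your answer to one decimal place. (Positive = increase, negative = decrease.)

+6.0 dB

With cylindrical spreading the level changes by −10·log₁₀(r₂/r₁).
ΔL = −10·log₁₀(0.25) = +6.02 dB.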